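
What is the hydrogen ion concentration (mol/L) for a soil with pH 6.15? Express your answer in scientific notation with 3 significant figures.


Step 1: [H+] = 10^(-pH)
Step 2: [H+] = 10^(-6.15)
Step 3: [H+] = 7.08e-07 mol/L

7.08e-07


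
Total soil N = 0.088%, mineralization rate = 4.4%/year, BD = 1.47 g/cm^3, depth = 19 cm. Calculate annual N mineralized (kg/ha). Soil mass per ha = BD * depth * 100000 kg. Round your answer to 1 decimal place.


Step 1: Soil mass per ha = BD * depth * 100000 = 1.47 * 19 * 100000 = 2793000 kg
Step 2: Total N pool = soil mass * N%/100 = 2793000 * 0.088/100 = 2457.84 kg/ha
Step 3: N mineralized = N pool * rate%/100 = 2457.84 * 4.4/100 = 108.1 kg/ha/yr

108.1


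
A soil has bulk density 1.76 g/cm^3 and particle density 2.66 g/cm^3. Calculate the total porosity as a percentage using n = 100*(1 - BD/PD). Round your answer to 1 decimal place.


Step 1: Formula: n = 100 * (1 - BD / PD)
Step 2: n = 100 * (1 - 1.76 / 2.66)
Step 3: n = 100 * (1 - 0.66165)
Step 4: n = 33.8%

33.8


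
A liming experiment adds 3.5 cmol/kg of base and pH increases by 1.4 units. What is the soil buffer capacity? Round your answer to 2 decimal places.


Step 1: BC = change in base / change in pH
Step 2: BC = 3.5 / 1.4
Step 3: BC = 2.5 cmol/(kg*pH unit)

2.5


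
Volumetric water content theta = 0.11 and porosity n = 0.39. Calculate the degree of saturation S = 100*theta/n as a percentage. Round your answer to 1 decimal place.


Step 1: S = 100 * theta_v / n
Step 2: S = 100 * 0.11 / 0.39
Step 3: S = 28.2%

28.2


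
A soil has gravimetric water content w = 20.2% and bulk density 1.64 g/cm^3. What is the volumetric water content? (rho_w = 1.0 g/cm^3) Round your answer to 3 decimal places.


Step 1: theta = (w / 100) * BD / rho_w
Step 2: theta = (20.2 / 100) * 1.64 / 1.0
Step 3: theta = 0.202 * 1.64
Step 4: theta = 0.331

0.331


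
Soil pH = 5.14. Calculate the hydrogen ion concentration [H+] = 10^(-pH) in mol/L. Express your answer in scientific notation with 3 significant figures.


Step 1: [H+] = 10^(-pH)
Step 2: [H+] = 10^(-5.14)
Step 3: [H+] = 7.24e-06 mol/L

7.24e-06


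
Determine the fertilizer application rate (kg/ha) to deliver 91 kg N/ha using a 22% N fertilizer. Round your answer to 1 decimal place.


Step 1: Fertilizer rate = target N / (N content / 100)
Step 2: Rate = 91 / (22 / 100)
Step 3: Rate = 91 / 0.22
Step 4: Rate = 413.6 kg/ha

413.6


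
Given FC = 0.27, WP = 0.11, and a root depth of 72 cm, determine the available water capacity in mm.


Step 1: Available water = (FC - WP) * depth * 10
Step 2: AW = (0.27 - 0.11) * 72 * 10
Step 3: AW = 0.16 * 72 * 10
Step 4: AW = 115.2 mm

115.2


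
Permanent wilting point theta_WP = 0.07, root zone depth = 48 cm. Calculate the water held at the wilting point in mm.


Step 1: Water (mm) = theta_WP * depth * 10
Step 2: Water = 0.07 * 48 * 10
Step 3: Water = 33.6 mm

33.6


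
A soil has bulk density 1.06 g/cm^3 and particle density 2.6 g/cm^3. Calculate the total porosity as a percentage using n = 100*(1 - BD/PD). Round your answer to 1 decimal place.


Step 1: Formula: n = 100 * (1 - BD / PD)
Step 2: n = 100 * (1 - 1.06 / 2.6)
Step 3: n = 100 * (1 - 0.40769)
Step 4: n = 59.2%

59.2


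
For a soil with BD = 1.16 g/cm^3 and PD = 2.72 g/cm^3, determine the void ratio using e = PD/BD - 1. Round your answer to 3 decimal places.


Step 1: e = PD / BD - 1
Step 2: e = 2.72 / 1.16 - 1
Step 3: e = 2.34483 - 1
Step 4: e = 1.345

1.345


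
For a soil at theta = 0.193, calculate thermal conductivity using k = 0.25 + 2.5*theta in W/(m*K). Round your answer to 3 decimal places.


Step 1: k = 0.25 + 2.5 * theta
Step 2: k = 0.25 + 2.5 * 0.193
Step 3: k = 0.25 + 0.483
Step 4: k = 0.733 W/(m*K)

0.733


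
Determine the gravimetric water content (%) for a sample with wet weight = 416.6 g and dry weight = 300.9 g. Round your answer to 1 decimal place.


Step 1: Water mass = wet - dry = 416.6 - 300.9 = 115.7 g
Step 2: w = 100 * water mass / dry mass
Step 3: w = 100 * 115.7 / 300.9 = 38.5%

38.5


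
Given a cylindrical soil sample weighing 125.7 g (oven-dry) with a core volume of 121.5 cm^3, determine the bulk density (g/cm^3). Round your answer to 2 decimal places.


Step 1: Identify the formula: BD = dry mass / volume
Step 2: Substitute values: BD = 125.7 / 121.5
Step 3: BD = 1.03 g/cm^3

1.03


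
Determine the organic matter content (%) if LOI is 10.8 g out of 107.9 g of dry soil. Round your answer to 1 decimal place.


Step 1: OM% = 100 * LOI / sample mass
Step 2: OM = 100 * 10.8 / 107.9
Step 3: OM = 10.0%

10.0


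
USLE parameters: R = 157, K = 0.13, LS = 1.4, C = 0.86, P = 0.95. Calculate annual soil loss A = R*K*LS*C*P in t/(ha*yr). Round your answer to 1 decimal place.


Step 1: A = R * K * LS * C * P
Step 2: R * K = 157 * 0.13 = 20.41
Step 3: (R*K) * LS = 20.41 * 1.4 = 28.574
Step 4: * C * P = 28.574 * 0.86 * 0.95 = 23.3
Step 5: A = 23.3 t/(ha*yr)

23.3


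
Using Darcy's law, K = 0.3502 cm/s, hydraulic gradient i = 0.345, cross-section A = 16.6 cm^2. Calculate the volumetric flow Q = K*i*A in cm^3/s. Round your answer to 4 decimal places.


Step 1: Apply Darcy's law: Q = K * i * A
Step 2: Q = 0.3502 * 0.345 * 16.6
Step 3: Q = 2.0056 cm^3/s

2.0056


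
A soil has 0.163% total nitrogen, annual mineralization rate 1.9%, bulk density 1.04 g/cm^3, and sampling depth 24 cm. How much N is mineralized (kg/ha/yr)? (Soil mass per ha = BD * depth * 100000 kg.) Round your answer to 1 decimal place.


Step 1: Soil mass per ha = BD * depth * 100000 = 1.04 * 24 * 100000 = 2496000 kg
Step 2: Total N pool = soil mass * N%/100 = 2496000 * 0.163/100 = 4068.48 kg/ha
Step 3: N mineralized = N pool * rate%/100 = 4068.48 * 1.9/100 = 77.3 kg/ha/yr

77.3


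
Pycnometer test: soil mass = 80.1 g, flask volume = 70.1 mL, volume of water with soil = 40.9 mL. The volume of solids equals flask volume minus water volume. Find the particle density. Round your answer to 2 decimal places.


Step 1: Volume of solids = flask volume - water volume with soil
Step 2: V_solids = 70.1 - 40.9 = 29.2 mL
Step 3: Particle density = mass / V_solids = 80.1 / 29.2 = 2.74 g/cm^3

2.74


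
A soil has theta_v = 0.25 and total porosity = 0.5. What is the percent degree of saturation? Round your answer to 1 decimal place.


Step 1: S = 100 * theta_v / n
Step 2: S = 100 * 0.25 / 0.5
Step 3: S = 50.0%

50.0


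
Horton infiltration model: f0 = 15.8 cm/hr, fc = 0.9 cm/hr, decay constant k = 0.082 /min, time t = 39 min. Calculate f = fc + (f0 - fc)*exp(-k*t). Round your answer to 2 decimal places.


Step 1: f = fc + (f0 - fc) * exp(-k * t)
Step 2: exp(-0.082 * 39) = 0.040844
Step 3: f = 0.9 + (15.8 - 0.9) * 0.040844
Step 4: f = 0.9 + 14.9 * 0.040844
Step 5: f = 1.51 cm/hr

1.51


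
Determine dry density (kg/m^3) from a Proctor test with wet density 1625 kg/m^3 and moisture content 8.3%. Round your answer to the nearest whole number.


Step 1: Dry density = wet density / (1 + w/100)
Step 2: Dry density = 1625 / (1 + 8.3/100)
Step 3: Dry density = 1625 / 1.083
Step 4: Dry density = 1500 kg/m^3

1500


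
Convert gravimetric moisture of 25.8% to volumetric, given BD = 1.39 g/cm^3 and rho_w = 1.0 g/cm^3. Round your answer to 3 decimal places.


Step 1: theta = (w / 100) * BD / rho_w
Step 2: theta = (25.8 / 100) * 1.39 / 1.0
Step 3: theta = 0.258 * 1.39
Step 4: theta = 0.359

0.359


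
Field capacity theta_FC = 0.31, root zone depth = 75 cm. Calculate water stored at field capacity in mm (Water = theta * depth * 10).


Step 1: Water (mm) = theta_FC * depth (cm) * 10
Step 2: Water = 0.31 * 75 * 10
Step 3: Water = 232.5 mm

232.5


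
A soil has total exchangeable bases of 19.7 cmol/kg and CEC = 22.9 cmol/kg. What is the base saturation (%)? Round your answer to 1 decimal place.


Step 1: BS = 100 * (sum of bases) / CEC
Step 2: BS = 100 * 19.7 / 22.9
Step 3: BS = 86.0%

86.0


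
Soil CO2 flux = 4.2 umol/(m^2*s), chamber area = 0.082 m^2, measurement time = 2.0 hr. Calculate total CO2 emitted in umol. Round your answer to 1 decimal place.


Step 1: Convert time to seconds: 2.0 hr * 3600 = 7200.0 s
Step 2: Total = flux * area * time_s
Step 3: Total = 4.2 * 0.082 * 7200.0
Step 4: Total = 2479.7 umol

2479.7


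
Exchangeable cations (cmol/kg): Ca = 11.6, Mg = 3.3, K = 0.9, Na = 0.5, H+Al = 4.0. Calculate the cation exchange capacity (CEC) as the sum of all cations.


Step 1: CEC = Ca + Mg + K + Na + (H+Al)
Step 2: CEC = 11.6 + 3.3 + 0.9 + 0.5 + 4.0
Step 3: CEC = 20.3 cmol/kg

20.3


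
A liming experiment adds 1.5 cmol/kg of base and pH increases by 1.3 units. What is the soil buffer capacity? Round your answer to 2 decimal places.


Step 1: BC = change in base / change in pH
Step 2: BC = 1.5 / 1.3
Step 3: BC = 1.15 cmol/(kg*pH unit)

1.15


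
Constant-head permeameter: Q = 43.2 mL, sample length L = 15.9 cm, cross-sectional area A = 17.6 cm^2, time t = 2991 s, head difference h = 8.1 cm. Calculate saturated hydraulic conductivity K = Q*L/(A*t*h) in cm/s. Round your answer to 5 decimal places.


Step 1: K = Q * L / (A * t * h)
Step 2: Numerator = 43.2 * 15.9 = 686.88
Step 3: Denominator = 17.6 * 2991 * 8.1 = 426396.96
Step 4: K = 686.88 / 426396.96 = 0.00161 cm/s

0.00161


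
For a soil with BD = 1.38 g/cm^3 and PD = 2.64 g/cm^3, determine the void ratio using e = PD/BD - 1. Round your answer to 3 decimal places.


Step 1: e = PD / BD - 1
Step 2: e = 2.64 / 1.38 - 1
Step 3: e = 1.91304 - 1
Step 4: e = 0.913

0.913


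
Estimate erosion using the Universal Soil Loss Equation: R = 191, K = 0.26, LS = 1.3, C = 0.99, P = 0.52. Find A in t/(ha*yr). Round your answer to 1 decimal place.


Step 1: A = R * K * LS * C * P
Step 2: R * K = 191 * 0.26 = 49.66
Step 3: (R*K) * LS = 49.66 * 1.3 = 64.558
Step 4: * C * P = 64.558 * 0.99 * 0.52 = 33.2
Step 5: A = 33.2 t/(ha*yr)

33.2


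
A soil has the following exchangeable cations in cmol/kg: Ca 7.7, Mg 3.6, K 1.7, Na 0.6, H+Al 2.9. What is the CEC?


Step 1: CEC = Ca + Mg + K + Na + (H+Al)
Step 2: CEC = 7.7 + 3.6 + 1.7 + 0.6 + 2.9
Step 3: CEC = 16.5 cmol/kg

16.5


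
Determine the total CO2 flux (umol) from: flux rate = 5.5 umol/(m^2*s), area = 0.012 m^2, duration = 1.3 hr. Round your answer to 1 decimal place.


Step 1: Convert time to seconds: 1.3 hr * 3600 = 4680.0 s
Step 2: Total = flux * area * time_s
Step 3: Total = 5.5 * 0.012 * 4680.0
Step 4: Total = 308.9 umol

308.9


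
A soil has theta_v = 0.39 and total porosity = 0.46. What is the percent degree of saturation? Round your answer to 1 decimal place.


Step 1: S = 100 * theta_v / n
Step 2: S = 100 * 0.39 / 0.46
Step 3: S = 84.8%

84.8


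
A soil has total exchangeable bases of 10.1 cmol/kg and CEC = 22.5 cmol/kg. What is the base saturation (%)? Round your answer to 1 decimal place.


Step 1: BS = 100 * (sum of bases) / CEC
Step 2: BS = 100 * 10.1 / 22.5
Step 3: BS = 44.9%

44.9


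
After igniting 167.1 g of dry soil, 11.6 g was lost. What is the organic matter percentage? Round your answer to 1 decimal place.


Step 1: OM% = 100 * LOI / sample mass
Step 2: OM = 100 * 11.6 / 167.1
Step 3: OM = 6.9%

6.9


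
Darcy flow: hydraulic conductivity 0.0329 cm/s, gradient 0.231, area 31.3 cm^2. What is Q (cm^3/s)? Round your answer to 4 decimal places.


Step 1: Apply Darcy's law: Q = K * i * A
Step 2: Q = 0.0329 * 0.231 * 31.3
Step 3: Q = 0.2379 cm^3/s

0.2379


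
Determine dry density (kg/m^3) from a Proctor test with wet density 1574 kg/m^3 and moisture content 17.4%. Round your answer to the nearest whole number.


Step 1: Dry density = wet density / (1 + w/100)
Step 2: Dry density = 1574 / (1 + 17.4/100)
Step 3: Dry density = 1574 / 1.174
Step 4: Dry density = 1341 kg/m^3

1341


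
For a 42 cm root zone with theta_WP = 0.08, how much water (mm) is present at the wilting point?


Step 1: Water (mm) = theta_WP * depth * 10
Step 2: Water = 0.08 * 42 * 10
Step 3: Water = 33.6 mm

33.6


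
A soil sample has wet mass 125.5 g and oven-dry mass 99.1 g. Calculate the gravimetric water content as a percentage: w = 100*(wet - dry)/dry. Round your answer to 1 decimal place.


Step 1: Water mass = wet - dry = 125.5 - 99.1 = 26.4 g
Step 2: w = 100 * water mass / dry mass
Step 3: w = 100 * 26.4 / 99.1 = 26.6%

26.6


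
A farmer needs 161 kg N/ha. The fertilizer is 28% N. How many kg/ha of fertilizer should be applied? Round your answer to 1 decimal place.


Step 1: Fertilizer rate = target N / (N content / 100)
Step 2: Rate = 161 / (28 / 100)
Step 3: Rate = 161 / 0.28
Step 4: Rate = 575.0 kg/ha

575.0


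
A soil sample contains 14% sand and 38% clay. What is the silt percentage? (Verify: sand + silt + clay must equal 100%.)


Step 1: sand + silt + clay = 100%
Step 2: silt = 100 - sand - clay
Step 3: silt = 100 - 14 - 38
Step 4: silt = 48%

48


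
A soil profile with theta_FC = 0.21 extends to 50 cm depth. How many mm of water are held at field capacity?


Step 1: Water (mm) = theta_FC * depth (cm) * 10
Step 2: Water = 0.21 * 50 * 10
Step 3: Water = 105.0 mm

105.0


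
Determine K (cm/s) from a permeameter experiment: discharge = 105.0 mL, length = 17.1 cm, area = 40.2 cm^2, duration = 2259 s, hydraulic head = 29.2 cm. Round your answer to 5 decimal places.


Step 1: K = Q * L / (A * t * h)
Step 2: Numerator = 105.0 * 17.1 = 1795.5
Step 3: Denominator = 40.2 * 2259 * 29.2 = 2651704.56
Step 4: K = 1795.5 / 2651704.56 = 0.00068 cm/s

0.00068


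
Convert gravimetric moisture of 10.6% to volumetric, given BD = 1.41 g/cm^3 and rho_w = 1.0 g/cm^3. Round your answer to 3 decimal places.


Step 1: theta = (w / 100) * BD / rho_w
Step 2: theta = (10.6 / 100) * 1.41 / 1.0
Step 3: theta = 0.106 * 1.41
Step 4: theta = 0.149

0.149


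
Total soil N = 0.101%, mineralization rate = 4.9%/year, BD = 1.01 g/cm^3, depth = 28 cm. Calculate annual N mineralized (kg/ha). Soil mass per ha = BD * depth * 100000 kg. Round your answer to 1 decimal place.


Step 1: Soil mass per ha = BD * depth * 100000 = 1.01 * 28 * 100000 = 2828000 kg
Step 2: Total N pool = soil mass * N%/100 = 2828000 * 0.101/100 = 2856.28 kg/ha
Step 3: N mineralized = N pool * rate%/100 = 2856.28 * 4.9/100 = 140.0 kg/ha/yr

140.0


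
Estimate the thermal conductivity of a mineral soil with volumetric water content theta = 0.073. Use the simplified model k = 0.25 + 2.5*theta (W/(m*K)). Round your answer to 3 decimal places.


Step 1: k = 0.25 + 2.5 * theta
Step 2: k = 0.25 + 2.5 * 0.073
Step 3: k = 0.25 + 0.183
Step 4: k = 0.433 W/(m*K)

0.433


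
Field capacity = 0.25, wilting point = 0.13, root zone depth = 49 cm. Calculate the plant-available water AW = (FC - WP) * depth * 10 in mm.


Step 1: Available water = (FC - WP) * depth * 10
Step 2: AW = (0.25 - 0.13) * 49 * 10
Step 3: AW = 0.12 * 49 * 10
Step 4: AW = 58.8 mm

58.8


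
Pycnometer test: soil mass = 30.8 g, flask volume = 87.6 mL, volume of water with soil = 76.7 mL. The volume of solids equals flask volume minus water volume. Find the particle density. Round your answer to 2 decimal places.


Step 1: Volume of solids = flask volume - water volume with soil
Step 2: V_solids = 87.6 - 76.7 = 10.9 mL
Step 3: Particle density = mass / V_solids = 30.8 / 10.9 = 2.83 g/cm^3

2.83


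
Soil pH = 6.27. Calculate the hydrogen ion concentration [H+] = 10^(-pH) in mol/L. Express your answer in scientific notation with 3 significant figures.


Step 1: [H+] = 10^(-pH)
Step 2: [H+] = 10^(-6.27)
Step 3: [H+] = 5.37e-07 mol/L

5.37e-07


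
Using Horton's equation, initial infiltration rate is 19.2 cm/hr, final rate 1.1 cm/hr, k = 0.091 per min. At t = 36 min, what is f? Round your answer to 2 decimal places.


Step 1: f = fc + (f0 - fc) * exp(-k * t)
Step 2: exp(-0.091 * 36) = 0.037779
Step 3: f = 1.1 + (19.2 - 1.1) * 0.037779
Step 4: f = 1.1 + 18.1 * 0.037779
Step 5: f = 1.78 cm/hr

1.78


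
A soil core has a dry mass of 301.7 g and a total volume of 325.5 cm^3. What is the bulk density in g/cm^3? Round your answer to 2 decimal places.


Step 1: Identify the formula: BD = dry mass / volume
Step 2: Substitute values: BD = 301.7 / 325.5
Step 3: BD = 0.93 g/cm^3

0.93


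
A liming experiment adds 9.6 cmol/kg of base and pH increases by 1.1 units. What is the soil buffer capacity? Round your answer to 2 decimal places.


Step 1: BC = change in base / change in pH
Step 2: BC = 9.6 / 1.1
Step 3: BC = 8.73 cmol/(kg*pH unit)

8.73


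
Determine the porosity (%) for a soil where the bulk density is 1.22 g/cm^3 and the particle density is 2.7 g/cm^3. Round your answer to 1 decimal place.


Step 1: Formula: n = 100 * (1 - BD / PD)
Step 2: n = 100 * (1 - 1.22 / 2.7)
Step 3: n = 100 * (1 - 0.45185)
Step 4: n = 54.8%

54.8


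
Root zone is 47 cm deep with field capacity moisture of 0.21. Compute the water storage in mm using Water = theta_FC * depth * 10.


Step 1: Water (mm) = theta_FC * depth (cm) * 10
Step 2: Water = 0.21 * 47 * 10
Step 3: Water = 98.7 mm

98.7


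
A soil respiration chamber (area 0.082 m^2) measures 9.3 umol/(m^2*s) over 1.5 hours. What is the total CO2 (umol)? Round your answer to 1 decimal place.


Step 1: Convert time to seconds: 1.5 hr * 3600 = 5400.0 s
Step 2: Total = flux * area * time_s
Step 3: Total = 9.3 * 0.082 * 5400.0
Step 4: Total = 4118.0 umol

4118.0


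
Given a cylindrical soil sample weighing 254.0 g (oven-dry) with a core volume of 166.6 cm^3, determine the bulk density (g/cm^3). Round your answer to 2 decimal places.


Step 1: Identify the formula: BD = dry mass / volume
Step 2: Substitute values: BD = 254.0 / 166.6
Step 3: BD = 1.52 g/cm^3

1.52


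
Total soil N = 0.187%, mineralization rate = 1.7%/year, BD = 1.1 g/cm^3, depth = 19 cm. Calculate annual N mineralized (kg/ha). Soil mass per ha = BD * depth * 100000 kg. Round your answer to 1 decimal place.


Step 1: Soil mass per ha = BD * depth * 100000 = 1.1 * 19 * 100000 = 2090000 kg
Step 2: Total N pool = soil mass * N%/100 = 2090000 * 0.187/100 = 3908.3 kg/ha
Step 3: N mineralized = N pool * rate%/100 = 3908.3 * 1.7/100 = 66.4 kg/ha/yr

66.4


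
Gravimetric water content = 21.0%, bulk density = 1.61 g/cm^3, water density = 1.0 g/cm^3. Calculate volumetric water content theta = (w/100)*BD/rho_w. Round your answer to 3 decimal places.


Step 1: theta = (w / 100) * BD / rho_w
Step 2: theta = (21.0 / 100) * 1.61 / 1.0
Step 3: theta = 0.21 * 1.61
Step 4: theta = 0.338

0.338


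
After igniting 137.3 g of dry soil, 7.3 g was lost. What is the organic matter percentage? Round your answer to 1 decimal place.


Step 1: OM% = 100 * LOI / sample mass
Step 2: OM = 100 * 7.3 / 137.3
Step 3: OM = 5.3%

5.3


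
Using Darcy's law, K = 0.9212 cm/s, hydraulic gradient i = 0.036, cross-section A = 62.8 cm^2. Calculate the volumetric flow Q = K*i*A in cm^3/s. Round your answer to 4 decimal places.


Step 1: Apply Darcy's law: Q = K * i * A
Step 2: Q = 0.9212 * 0.036 * 62.8
Step 3: Q = 2.0826 cm^3/s

2.0826


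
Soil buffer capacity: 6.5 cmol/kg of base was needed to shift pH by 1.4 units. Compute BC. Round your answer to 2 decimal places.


Step 1: BC = change in base / change in pH
Step 2: BC = 6.5 / 1.4
Step 3: BC = 4.64 cmol/(kg*pH unit)

4.64


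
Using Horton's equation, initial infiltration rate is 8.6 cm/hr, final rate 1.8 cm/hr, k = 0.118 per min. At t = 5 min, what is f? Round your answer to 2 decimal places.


Step 1: f = fc + (f0 - fc) * exp(-k * t)
Step 2: exp(-0.118 * 5) = 0.554327
Step 3: f = 1.8 + (8.6 - 1.8) * 0.554327
Step 4: f = 1.8 + 6.8 * 0.554327
Step 5: f = 5.57 cm/hr

5.57


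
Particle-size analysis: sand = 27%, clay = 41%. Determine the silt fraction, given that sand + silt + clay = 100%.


Step 1: sand + silt + clay = 100%
Step 2: silt = 100 - sand - clay
Step 3: silt = 100 - 27 - 41
Step 4: silt = 32%

32


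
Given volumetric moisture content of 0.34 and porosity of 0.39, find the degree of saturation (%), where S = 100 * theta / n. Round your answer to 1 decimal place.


Step 1: S = 100 * theta_v / n
Step 2: S = 100 * 0.34 / 0.39
Step 3: S = 87.2%

87.2


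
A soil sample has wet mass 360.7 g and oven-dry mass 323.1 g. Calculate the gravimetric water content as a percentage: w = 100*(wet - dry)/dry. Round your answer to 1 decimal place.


Step 1: Water mass = wet - dry = 360.7 - 323.1 = 37.6 g
Step 2: w = 100 * water mass / dry mass
Step 3: w = 100 * 37.6 / 323.1 = 11.6%

11.6


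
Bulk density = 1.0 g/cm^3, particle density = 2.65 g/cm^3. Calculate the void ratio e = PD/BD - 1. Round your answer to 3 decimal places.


Step 1: e = PD / BD - 1
Step 2: e = 2.65 / 1.0 - 1
Step 3: e = 2.65 - 1
Step 4: e = 1.65

1.65


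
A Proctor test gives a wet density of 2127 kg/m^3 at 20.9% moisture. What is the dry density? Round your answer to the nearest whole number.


Step 1: Dry density = wet density / (1 + w/100)
Step 2: Dry density = 2127 / (1 + 20.9/100)
Step 3: Dry density = 2127 / 1.209
Step 4: Dry density = 1759 kg/m^3

1759


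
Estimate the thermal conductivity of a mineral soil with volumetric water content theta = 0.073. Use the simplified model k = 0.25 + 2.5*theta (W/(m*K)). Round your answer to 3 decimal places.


Step 1: k = 0.25 + 2.5 * theta
Step 2: k = 0.25 + 2.5 * 0.073
Step 3: k = 0.25 + 0.183
Step 4: k = 0.433 W/(m*K)

0.433


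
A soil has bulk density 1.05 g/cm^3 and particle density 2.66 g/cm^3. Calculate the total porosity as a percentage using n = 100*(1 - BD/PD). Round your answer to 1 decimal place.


Step 1: Formula: n = 100 * (1 - BD / PD)
Step 2: n = 100 * (1 - 1.05 / 2.66)
Step 3: n = 100 * (1 - 0.39474)
Step 4: n = 60.5%

60.5


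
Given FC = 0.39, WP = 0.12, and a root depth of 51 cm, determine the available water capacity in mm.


Step 1: Available water = (FC - WP) * depth * 10
Step 2: AW = (0.39 - 0.12) * 51 * 10
Step 3: AW = 0.27 * 51 * 10
Step 4: AW = 137.7 mm

137.7


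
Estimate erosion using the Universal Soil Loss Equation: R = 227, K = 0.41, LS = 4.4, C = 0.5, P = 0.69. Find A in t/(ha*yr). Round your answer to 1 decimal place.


Step 1: A = R * K * LS * C * P
Step 2: R * K = 227 * 0.41 = 93.07
Step 3: (R*K) * LS = 93.07 * 4.4 = 409.508
Step 4: * C * P = 409.508 * 0.5 * 0.69 = 141.3
Step 5: A = 141.3 t/(ha*yr)

141.3


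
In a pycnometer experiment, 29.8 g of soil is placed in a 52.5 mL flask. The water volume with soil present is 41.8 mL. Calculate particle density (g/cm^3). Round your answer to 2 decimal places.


Step 1: Volume of solids = flask volume - water volume with soil
Step 2: V_solids = 52.5 - 41.8 = 10.7 mL
Step 3: Particle density = mass / V_solids = 29.8 / 10.7 = 2.79 g/cm^3

2.79


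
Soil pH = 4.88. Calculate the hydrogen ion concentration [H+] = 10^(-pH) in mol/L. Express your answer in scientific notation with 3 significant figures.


Step 1: [H+] = 10^(-pH)
Step 2: [H+] = 10^(-4.88)
Step 3: [H+] = 1.32e-05 mol/L

1.32e-05


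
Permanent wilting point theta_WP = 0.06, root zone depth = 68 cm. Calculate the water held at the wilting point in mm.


Step 1: Water (mm) = theta_WP * depth * 10
Step 2: Water = 0.06 * 68 * 10
Step 3: Water = 40.8 mm

40.8


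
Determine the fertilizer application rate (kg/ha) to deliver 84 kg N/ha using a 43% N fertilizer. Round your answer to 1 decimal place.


Step 1: Fertilizer rate = target N / (N content / 100)
Step 2: Rate = 84 / (43 / 100)
Step 3: Rate = 84 / 0.43
Step 4: Rate = 195.3 kg/ha

195.3


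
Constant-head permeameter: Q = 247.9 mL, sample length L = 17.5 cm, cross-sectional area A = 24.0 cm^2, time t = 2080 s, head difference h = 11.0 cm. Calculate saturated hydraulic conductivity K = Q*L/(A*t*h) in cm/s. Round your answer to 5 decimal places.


Step 1: K = Q * L / (A * t * h)
Step 2: Numerator = 247.9 * 17.5 = 4338.25
Step 3: Denominator = 24.0 * 2080 * 11.0 = 549120.0
Step 4: K = 4338.25 / 549120.0 = 0.0079 cm/s

0.0079


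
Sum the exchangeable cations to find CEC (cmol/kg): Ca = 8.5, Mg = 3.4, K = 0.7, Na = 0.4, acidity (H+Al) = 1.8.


Step 1: CEC = Ca + Mg + K + Na + (H+Al)
Step 2: CEC = 8.5 + 3.4 + 0.7 + 0.4 + 1.8
Step 3: CEC = 14.8 cmol/kg

14.8


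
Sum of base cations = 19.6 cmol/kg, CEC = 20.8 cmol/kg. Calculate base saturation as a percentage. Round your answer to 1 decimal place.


Step 1: BS = 100 * (sum of bases) / CEC
Step 2: BS = 100 * 19.6 / 20.8
Step 3: BS = 94.2%

94.2


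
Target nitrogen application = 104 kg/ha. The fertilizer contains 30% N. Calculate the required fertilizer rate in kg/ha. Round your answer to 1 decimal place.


Step 1: Fertilizer rate = target N / (N content / 100)
Step 2: Rate = 104 / (30 / 100)
Step 3: Rate = 104 / 0.3
Step 4: Rate = 346.7 kg/ha

346.7


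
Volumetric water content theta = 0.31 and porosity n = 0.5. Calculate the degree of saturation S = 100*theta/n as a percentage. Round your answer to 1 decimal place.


Step 1: S = 100 * theta_v / n
Step 2: S = 100 * 0.31 / 0.5
Step 3: S = 62.0%

62.0


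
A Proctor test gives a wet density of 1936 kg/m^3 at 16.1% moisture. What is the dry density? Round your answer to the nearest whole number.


Step 1: Dry density = wet density / (1 + w/100)
Step 2: Dry density = 1936 / (1 + 16.1/100)
Step 3: Dry density = 1936 / 1.161
Step 4: Dry density = 1668 kg/m^3

1668


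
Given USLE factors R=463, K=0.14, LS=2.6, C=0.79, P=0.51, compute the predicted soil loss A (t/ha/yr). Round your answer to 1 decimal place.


Step 1: A = R * K * LS * C * P
Step 2: R * K = 463 * 0.14 = 64.82
Step 3: (R*K) * LS = 64.82 * 2.6 = 168.532
Step 4: * C * P = 168.532 * 0.79 * 0.51 = 67.9
Step 5: A = 67.9 t/(ha*yr)

67.9


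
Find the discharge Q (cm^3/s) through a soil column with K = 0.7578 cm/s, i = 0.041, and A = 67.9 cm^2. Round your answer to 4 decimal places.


Step 1: Apply Darcy's law: Q = K * i * A
Step 2: Q = 0.7578 * 0.041 * 67.9
Step 3: Q = 2.1096 cm^3/s

2.1096


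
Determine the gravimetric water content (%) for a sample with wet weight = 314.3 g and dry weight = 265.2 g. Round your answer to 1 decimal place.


Step 1: Water mass = wet - dry = 314.3 - 265.2 = 49.1 g
Step 2: w = 100 * water mass / dry mass
Step 3: w = 100 * 49.1 / 265.2 = 18.5%

18.5


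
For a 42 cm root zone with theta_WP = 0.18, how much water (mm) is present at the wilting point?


Step 1: Water (mm) = theta_WP * depth * 10
Step 2: Water = 0.18 * 42 * 10
Step 3: Water = 75.6 mm

75.6


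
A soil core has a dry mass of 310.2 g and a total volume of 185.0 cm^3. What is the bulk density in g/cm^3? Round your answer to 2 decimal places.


Step 1: Identify the formula: BD = dry mass / volume
Step 2: Substitute values: BD = 310.2 / 185.0
Step 3: BD = 1.68 g/cm^3

1.68


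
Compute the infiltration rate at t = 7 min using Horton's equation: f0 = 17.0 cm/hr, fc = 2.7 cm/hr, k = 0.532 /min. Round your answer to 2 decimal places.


Step 1: f = fc + (f0 - fc) * exp(-k * t)
Step 2: exp(-0.532 * 7) = 0.024137
Step 3: f = 2.7 + (17.0 - 2.7) * 0.024137
Step 4: f = 2.7 + 14.3 * 0.024137
Step 5: f = 3.05 cm/hr

3.05


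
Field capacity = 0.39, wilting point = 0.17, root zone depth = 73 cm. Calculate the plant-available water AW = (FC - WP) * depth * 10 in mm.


Step 1: Available water = (FC - WP) * depth * 10
Step 2: AW = (0.39 - 0.17) * 73 * 10
Step 3: AW = 0.22 * 73 * 10
Step 4: AW = 160.6 mm

160.6


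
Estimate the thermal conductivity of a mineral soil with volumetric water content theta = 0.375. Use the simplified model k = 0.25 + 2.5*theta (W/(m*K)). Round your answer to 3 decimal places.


Step 1: k = 0.25 + 2.5 * theta
Step 2: k = 0.25 + 2.5 * 0.375
Step 3: k = 0.25 + 0.938
Step 4: k = 1.188 W/(m*K)

1.188


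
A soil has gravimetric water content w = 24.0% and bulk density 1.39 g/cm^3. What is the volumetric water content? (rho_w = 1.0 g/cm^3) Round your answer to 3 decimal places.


Step 1: theta = (w / 100) * BD / rho_w
Step 2: theta = (24.0 / 100) * 1.39 / 1.0
Step 3: theta = 0.24 * 1.39
Step 4: theta = 0.334

0.334


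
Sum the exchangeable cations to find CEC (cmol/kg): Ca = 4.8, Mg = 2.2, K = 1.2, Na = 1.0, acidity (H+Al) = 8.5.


Step 1: CEC = Ca + Mg + K + Na + (H+Al)
Step 2: CEC = 4.8 + 2.2 + 1.2 + 1.0 + 8.5
Step 3: CEC = 17.7 cmol/kg

17.7


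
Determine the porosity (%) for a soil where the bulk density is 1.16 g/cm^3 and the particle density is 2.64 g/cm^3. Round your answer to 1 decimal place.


Step 1: Formula: n = 100 * (1 - BD / PD)
Step 2: n = 100 * (1 - 1.16 / 2.64)
Step 3: n = 100 * (1 - 0.43939)
Step 4: n = 56.1%

56.1


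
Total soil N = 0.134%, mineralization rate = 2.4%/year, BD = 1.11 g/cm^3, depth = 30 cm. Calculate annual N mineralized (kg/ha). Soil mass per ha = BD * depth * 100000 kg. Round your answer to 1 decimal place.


Step 1: Soil mass per ha = BD * depth * 100000 = 1.11 * 30 * 100000 = 3330000 kg
Step 2: Total N pool = soil mass * N%/100 = 3330000 * 0.134/100 = 4462.2 kg/ha
Step 3: N mineralized = N pool * rate%/100 = 4462.2 * 2.4/100 = 107.1 kg/ha/yr

107.1


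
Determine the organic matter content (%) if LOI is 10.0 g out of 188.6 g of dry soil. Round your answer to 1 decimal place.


Step 1: OM% = 100 * LOI / sample mass
Step 2: OM = 100 * 10.0 / 188.6
Step 3: OM = 5.3%

5.3


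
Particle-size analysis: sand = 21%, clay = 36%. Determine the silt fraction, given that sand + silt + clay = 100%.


Step 1: sand + silt + clay = 100%
Step 2: silt = 100 - sand - clay
Step 3: silt = 100 - 21 - 36
Step 4: silt = 43%

43


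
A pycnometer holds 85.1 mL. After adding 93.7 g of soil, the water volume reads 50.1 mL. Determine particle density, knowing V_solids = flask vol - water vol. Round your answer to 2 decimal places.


Step 1: Volume of solids = flask volume - water volume with soil
Step 2: V_solids = 85.1 - 50.1 = 35.0 mL
Step 3: Particle density = mass / V_solids = 93.7 / 35.0 = 2.68 g/cm^3

2.68


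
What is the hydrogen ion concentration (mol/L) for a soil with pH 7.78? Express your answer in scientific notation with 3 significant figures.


Step 1: [H+] = 10^(-pH)
Step 2: [H+] = 10^(-7.78)
Step 3: [H+] = 1.66e-08 mol/L

1.66e-08


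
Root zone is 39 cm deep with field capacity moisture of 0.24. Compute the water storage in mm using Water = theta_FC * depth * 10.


Step 1: Water (mm) = theta_FC * depth (cm) * 10
Step 2: Water = 0.24 * 39 * 10
Step 3: Water = 93.6 mm

93.6


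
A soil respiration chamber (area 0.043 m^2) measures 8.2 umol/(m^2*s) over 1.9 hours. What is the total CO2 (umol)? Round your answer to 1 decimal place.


Step 1: Convert time to seconds: 1.9 hr * 3600 = 6840.0 s
Step 2: Total = flux * area * time_s
Step 3: Total = 8.2 * 0.043 * 6840.0
Step 4: Total = 2411.8 umol

2411.8


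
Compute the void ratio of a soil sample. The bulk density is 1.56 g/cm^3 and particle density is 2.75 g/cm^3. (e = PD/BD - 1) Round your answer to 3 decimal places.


Step 1: e = PD / BD - 1
Step 2: e = 2.75 / 1.56 - 1
Step 3: e = 1.76282 - 1
Step 4: e = 0.763

0.763


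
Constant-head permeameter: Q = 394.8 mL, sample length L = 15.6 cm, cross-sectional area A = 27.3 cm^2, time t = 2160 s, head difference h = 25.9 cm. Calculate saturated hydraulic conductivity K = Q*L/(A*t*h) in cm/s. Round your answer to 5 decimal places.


Step 1: K = Q * L / (A * t * h)
Step 2: Numerator = 394.8 * 15.6 = 6158.88
Step 3: Denominator = 27.3 * 2160 * 25.9 = 1527271.2
Step 4: K = 6158.88 / 1527271.2 = 0.00403 cm/s

0.00403


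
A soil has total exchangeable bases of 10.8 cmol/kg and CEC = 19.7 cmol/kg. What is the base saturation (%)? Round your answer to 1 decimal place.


Step 1: BS = 100 * (sum of bases) / CEC
Step 2: BS = 100 * 10.8 / 19.7
Step 3: BS = 54.8%

54.8


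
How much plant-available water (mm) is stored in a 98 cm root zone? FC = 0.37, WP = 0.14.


Step 1: Available water = (FC - WP) * depth * 10
Step 2: AW = (0.37 - 0.14) * 98 * 10
Step 3: AW = 0.23 * 98 * 10
Step 4: AW = 225.4 mm

225.4


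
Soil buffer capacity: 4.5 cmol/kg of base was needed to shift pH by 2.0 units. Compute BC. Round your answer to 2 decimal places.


Step 1: BC = change in base / change in pH
Step 2: BC = 4.5 / 2.0
Step 3: BC = 2.25 cmol/(kg*pH unit)

2.25


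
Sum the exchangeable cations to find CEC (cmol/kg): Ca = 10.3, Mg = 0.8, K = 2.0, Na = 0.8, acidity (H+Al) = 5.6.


Step 1: CEC = Ca + Mg + K + Na + (H+Al)
Step 2: CEC = 10.3 + 0.8 + 2.0 + 0.8 + 5.6
Step 3: CEC = 19.5 cmol/kg

19.5


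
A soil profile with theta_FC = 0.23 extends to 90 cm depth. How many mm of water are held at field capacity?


Step 1: Water (mm) = theta_FC * depth (cm) * 10
Step 2: Water = 0.23 * 90 * 10
Step 3: Water = 207.0 mm

207.0


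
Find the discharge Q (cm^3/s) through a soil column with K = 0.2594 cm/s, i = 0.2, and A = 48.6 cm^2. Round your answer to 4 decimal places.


Step 1: Apply Darcy's law: Q = K * i * A
Step 2: Q = 0.2594 * 0.2 * 48.6
Step 3: Q = 2.5214 cm^3/s

2.5214


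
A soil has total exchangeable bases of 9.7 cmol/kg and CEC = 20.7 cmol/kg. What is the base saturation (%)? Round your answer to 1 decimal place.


Step 1: BS = 100 * (sum of bases) / CEC
Step 2: BS = 100 * 9.7 / 20.7
Step 3: BS = 46.9%

46.9


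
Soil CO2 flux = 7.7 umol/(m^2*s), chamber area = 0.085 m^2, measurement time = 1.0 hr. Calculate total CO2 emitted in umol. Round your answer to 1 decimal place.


Step 1: Convert time to seconds: 1.0 hr * 3600 = 3600.0 s
Step 2: Total = flux * area * time_s
Step 3: Total = 7.7 * 0.085 * 3600.0
Step 4: Total = 2356.2 umol

2356.2


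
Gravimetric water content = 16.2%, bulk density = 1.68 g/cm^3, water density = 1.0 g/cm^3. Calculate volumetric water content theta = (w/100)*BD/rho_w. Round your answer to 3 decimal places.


Step 1: theta = (w / 100) * BD / rho_w
Step 2: theta = (16.2 / 100) * 1.68 / 1.0
Step 3: theta = 0.162 * 1.68
Step 4: theta = 0.272

0.272


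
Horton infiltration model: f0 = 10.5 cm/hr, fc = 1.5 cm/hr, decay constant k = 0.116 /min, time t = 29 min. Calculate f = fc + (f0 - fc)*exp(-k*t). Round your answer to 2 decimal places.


Step 1: f = fc + (f0 - fc) * exp(-k * t)
Step 2: exp(-0.116 * 29) = 0.034597
Step 3: f = 1.5 + (10.5 - 1.5) * 0.034597
Step 4: f = 1.5 + 9.0 * 0.034597
Step 5: f = 1.81 cm/hr

1.81


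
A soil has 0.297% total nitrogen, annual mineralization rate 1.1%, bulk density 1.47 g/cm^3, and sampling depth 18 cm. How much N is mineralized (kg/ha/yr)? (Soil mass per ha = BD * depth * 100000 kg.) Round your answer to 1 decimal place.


Step 1: Soil mass per ha = BD * depth * 100000 = 1.47 * 18 * 100000 = 2646000 kg
Step 2: Total N pool = soil mass * N%/100 = 2646000 * 0.297/100 = 7858.62 kg/ha
Step 3: N mineralized = N pool * rate%/100 = 7858.62 * 1.1/100 = 86.4 kg/ha/yr

86.4


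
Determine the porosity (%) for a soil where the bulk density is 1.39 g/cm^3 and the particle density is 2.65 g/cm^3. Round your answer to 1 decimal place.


Step 1: Formula: n = 100 * (1 - BD / PD)
Step 2: n = 100 * (1 - 1.39 / 2.65)
Step 3: n = 100 * (1 - 0.52453)
Step 4: n = 47.5%

47.5


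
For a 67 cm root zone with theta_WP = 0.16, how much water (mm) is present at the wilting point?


Step 1: Water (mm) = theta_WP * depth * 10
Step 2: Water = 0.16 * 67 * 10
Step 3: Water = 107.2 mm

107.2


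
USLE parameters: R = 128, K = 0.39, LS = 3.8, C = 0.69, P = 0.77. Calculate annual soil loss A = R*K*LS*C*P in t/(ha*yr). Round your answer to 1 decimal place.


Step 1: A = R * K * LS * C * P
Step 2: R * K = 128 * 0.39 = 49.92
Step 3: (R*K) * LS = 49.92 * 3.8 = 189.696
Step 4: * C * P = 189.696 * 0.69 * 0.77 = 100.8
Step 5: A = 100.8 t/(ha*yr)

100.8


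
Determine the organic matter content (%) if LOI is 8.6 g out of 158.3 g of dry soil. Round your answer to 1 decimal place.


Step 1: OM% = 100 * LOI / sample mass
Step 2: OM = 100 * 8.6 / 158.3
Step 3: OM = 5.4%

5.4


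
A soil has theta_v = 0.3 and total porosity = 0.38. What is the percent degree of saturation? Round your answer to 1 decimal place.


Step 1: S = 100 * theta_v / n
Step 2: S = 100 * 0.3 / 0.38
Step 3: S = 78.9%

78.9


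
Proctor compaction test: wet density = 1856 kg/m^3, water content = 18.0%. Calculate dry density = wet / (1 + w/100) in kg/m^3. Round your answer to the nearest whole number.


Step 1: Dry density = wet density / (1 + w/100)
Step 2: Dry density = 1856 / (1 + 18.0/100)
Step 3: Dry density = 1856 / 1.18
Step 4: Dry density = 1573 kg/m^3

1573


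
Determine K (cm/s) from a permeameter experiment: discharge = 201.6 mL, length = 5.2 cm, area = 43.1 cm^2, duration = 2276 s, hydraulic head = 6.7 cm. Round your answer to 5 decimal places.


Step 1: K = Q * L / (A * t * h)
Step 2: Numerator = 201.6 * 5.2 = 1048.32
Step 3: Denominator = 43.1 * 2276 * 6.7 = 657240.52
Step 4: K = 1048.32 / 657240.52 = 0.0016 cm/s

0.0016


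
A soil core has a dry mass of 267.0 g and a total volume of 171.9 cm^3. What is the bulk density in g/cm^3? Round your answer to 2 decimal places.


Step 1: Identify the formula: BD = dry mass / volume
Step 2: Substitute values: BD = 267.0 / 171.9
Step 3: BD = 1.55 g/cm^3

1.55


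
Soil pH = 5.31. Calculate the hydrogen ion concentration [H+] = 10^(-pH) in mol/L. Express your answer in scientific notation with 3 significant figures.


Step 1: [H+] = 10^(-pH)
Step 2: [H+] = 10^(-5.31)
Step 3: [H+] = 4.90e-06 mol/L

4.90e-06


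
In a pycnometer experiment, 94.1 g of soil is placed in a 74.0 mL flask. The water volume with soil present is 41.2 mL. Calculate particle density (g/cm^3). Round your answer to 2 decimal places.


Step 1: Volume of solids = flask volume - water volume with soil
Step 2: V_solids = 74.0 - 41.2 = 32.8 mL
Step 3: Particle density = mass / V_solids = 94.1 / 32.8 = 2.87 g/cm^3

2.87


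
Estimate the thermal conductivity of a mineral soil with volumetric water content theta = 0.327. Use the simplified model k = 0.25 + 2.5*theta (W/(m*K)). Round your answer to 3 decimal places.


Step 1: k = 0.25 + 2.5 * theta
Step 2: k = 0.25 + 2.5 * 0.327
Step 3: k = 0.25 + 0.818
Step 4: k = 1.068 W/(m*K)

1.068


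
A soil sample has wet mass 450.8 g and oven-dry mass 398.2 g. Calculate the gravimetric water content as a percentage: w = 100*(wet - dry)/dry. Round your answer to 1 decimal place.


Step 1: Water mass = wet - dry = 450.8 - 398.2 = 52.6 g
Step 2: w = 100 * water mass / dry mass
Step 3: w = 100 * 52.6 / 398.2 = 13.2%

13.2


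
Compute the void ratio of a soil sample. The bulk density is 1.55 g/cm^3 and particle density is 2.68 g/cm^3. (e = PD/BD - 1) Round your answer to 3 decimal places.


Step 1: e = PD / BD - 1
Step 2: e = 2.68 / 1.55 - 1
Step 3: e = 1.72903 - 1
Step 4: e = 0.729

0.729


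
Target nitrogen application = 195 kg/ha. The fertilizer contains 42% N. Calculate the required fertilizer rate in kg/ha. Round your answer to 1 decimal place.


Step 1: Fertilizer rate = target N / (N content / 100)
Step 2: Rate = 195 / (42 / 100)
Step 3: Rate = 195 / 0.42
Step 4: Rate = 464.3 kg/ha

464.3


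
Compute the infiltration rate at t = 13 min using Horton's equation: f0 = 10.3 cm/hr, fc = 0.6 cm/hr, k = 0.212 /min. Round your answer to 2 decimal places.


Step 1: f = fc + (f0 - fc) * exp(-k * t)
Step 2: exp(-0.212 * 13) = 0.063545
Step 3: f = 0.6 + (10.3 - 0.6) * 0.063545
Step 4: f = 0.6 + 9.7 * 0.063545
Step 5: f = 1.22 cm/hr

1.22


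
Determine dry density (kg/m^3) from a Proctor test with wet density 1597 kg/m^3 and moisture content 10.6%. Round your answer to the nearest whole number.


Step 1: Dry density = wet density / (1 + w/100)
Step 2: Dry density = 1597 / (1 + 10.6/100)
Step 3: Dry density = 1597 / 1.106
Step 4: Dry density = 1444 kg/m^3

1444


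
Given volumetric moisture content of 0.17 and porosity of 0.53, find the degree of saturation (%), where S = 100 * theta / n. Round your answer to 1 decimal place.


Step 1: S = 100 * theta_v / n
Step 2: S = 100 * 0.17 / 0.53
Step 3: S = 32.1%

32.1
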